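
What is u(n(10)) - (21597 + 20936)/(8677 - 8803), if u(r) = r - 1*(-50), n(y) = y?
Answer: 50093/126 ≈ 397.56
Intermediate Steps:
u(r) = 50 + r (u(r) = r + 50 = 50 + r)
u(n(10)) - (21597 + 20936)/(8677 - 8803) = (50 + 10) - (21597 + 20936)/(8677 - 8803) = 60 - 42533/(-126) = 60 - 42533*(-1)/126 = 60 - 1*(-42533/126) = 60 + 42533/126 = 50093/126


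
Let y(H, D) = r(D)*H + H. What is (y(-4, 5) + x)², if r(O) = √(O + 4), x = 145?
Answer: 16641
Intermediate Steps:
r(O) = √(4 + O)
y(H, D) = H + H*√(4 + D) (y(H, D) = √(4 + D)*H + H = H*√(4 + D) + H = H + H*√(4 + D))
(y(-4, 5) + x)² = (-4*(1 + √(4 + 5)) + 145)² = (-4*(1 + √9) + 145)² = (-4*(1 + 3) + 145)² = (-4*4 + 145)² = (-16 + 145)² = 129² = 16641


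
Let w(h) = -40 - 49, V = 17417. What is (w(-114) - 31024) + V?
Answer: -13696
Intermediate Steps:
w(h) = -89
(w(-114) - 31024) + V = (-89 - 31024) + 17417 = -31113 + 17417 = -13696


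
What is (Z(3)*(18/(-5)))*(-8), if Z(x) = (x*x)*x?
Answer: 3888/5 ≈ 777.60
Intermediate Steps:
Z(x) = x**3 (Z(x) = x**2*x = x**3)
(Z(3)*(18/(-5)))*(-8) = (3**3*(18/(-5)))*(-8) = (27*(18*(-1/5)))*(-8) = (27*(-18/5))*(-8) = -486/5*(-8) = 3888/5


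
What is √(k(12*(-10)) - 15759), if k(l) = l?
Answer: I*√15879 ≈ 126.01*I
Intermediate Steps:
√(k(12*(-10)) - 15759) = √(12*(-10) - 15759) = √(-120 - 15759) = √(-15879) = I*√15879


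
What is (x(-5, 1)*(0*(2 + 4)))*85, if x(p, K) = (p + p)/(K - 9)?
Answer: 0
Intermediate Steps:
x(p, K) = 2*p/(-9 + K) (x(p, K) = (2*p)/(-9 + K) = 2*p/(-9 + K))
(x(-5, 1)*(0*(2 + 4)))*85 = ((2*(-5)/(-9 + 1))*(0*(2 + 4)))*85 = ((2*(-5)/(-8))*(0*6))*85 = ((2*(-5)*(-⅛))*0)*85 = ((5/4)*0)*85 = 0*85 = 0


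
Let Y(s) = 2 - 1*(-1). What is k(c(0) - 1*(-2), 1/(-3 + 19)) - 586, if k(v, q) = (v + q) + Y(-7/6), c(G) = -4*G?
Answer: -9295/16 ≈ -580.94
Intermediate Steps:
Y(s) = 3 (Y(s) = 2 + 1 = 3)
k(v, q) = 3 + q + v (k(v, q) = (v + q) + 3 = (q + v) + 3 = 3 + q + v)
k(c(0) - 1*(-2), 1/(-3 + 19)) - 586 = (3 + 1/(-3 + 19) + (-4*0 - 1*(-2))) - 586 = (3 + 1/16 + (0 + 2)) - 586 = (3 + 1/16 + 2) - 586 = 81/16 - 586 = -9295/16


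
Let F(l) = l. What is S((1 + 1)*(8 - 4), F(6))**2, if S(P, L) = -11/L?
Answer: 121/36 ≈ 3.3611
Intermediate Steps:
S((1 + 1)*(8 - 4), F(6))**2 = (-11/6)**2 = 121/36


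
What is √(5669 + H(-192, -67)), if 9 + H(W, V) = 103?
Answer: √5763 ≈ 75.914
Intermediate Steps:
H(W, V) = 94 (H(W, V) = -9 + 103 = 94)
√(5669 + H(-192, -67)) = √(5669 + 94) = √5763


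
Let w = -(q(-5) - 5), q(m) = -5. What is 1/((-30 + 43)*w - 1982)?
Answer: -1/1852 ≈ -0.00053996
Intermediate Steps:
w = 10 (w = -(-5 - 5) = -1*(-10) = 10)
1/((-30 + 43)*w - 1982) = 1/((-30 + 43)*10 - 1982) = 1/(13*10 - 1982) = 1/(130 - 1982) = 1/(-1852) = -1/1852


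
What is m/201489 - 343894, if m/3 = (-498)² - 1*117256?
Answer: -23096821974/67163 ≈ -3.4389e+5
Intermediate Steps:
m = 392244 (m = 3*((-498)² - 1*117256) = 3*(248004 - 117256) = 3*130748 = 392244)
m/201489 - 343894 = 392244/201489 - 343894 = 392244*(1/201489) - 343894 = 130748/67163 - 343894 = -23096821974/67163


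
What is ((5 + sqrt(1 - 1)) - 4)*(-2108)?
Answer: -2108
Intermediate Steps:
((5 + sqrt(1 - 1)) - 4)*(-2108) = ((5 + sqrt(0)) - 4)*(-2108) = ((5 + 0) - 4)*(-2108) = (5 - 4)*(-2108) = 1*(-2108) = -2108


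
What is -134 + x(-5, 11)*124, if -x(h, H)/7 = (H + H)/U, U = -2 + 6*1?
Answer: -4908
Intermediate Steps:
U = 4 (U = -2 + 6 = 4)
x(h, H) = -7*H/2 (x(h, H) = -7*(H + H)/4 = -7*2*H/4 = -7*H/2)
-134 + x(-5, 11)*124 = -134 - 7/2*11*124 = -134 - 77/2*124 = -134 - 4774 = -4908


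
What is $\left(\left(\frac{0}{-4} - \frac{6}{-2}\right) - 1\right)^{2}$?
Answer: $4$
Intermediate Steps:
$\left(\left(\frac{0}{-4} - \frac{6}{-2}\right) - 1\right)^{2} = \left(\left(0 \left(- \frac{1}{4}\right) - -3\right) - 1\right)^{2} = \left(\left(0 + 3\right) - 1\right)^{2} = \left(3 - 1\right)^{2} = 2^{2} = 4$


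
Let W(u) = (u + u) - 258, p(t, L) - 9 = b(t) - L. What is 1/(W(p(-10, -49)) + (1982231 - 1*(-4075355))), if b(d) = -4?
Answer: 1/6057436 ≈ 1.6509e-7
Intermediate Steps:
p(t, L) = 5 - L (p(t, L) = 9 + (-4 - L) = 5 - L)
W(u) = -258 + 2*u (W(u) = 2*u - 258 = -258 + 2*u)
1/(W(p(-10, -49)) + (1982231 - 1*(-4075355))) = 1/((-258 + 2*(5 - 1*(-49))) + (1982231 - 1*(-4075355))) = 1/((-258 + 2*(5 + 49)) + (1982231 + 4075355)) = 1/((-258 + 2*54) + 6057586) = 1/((-258 + 108) + 6057586) = 1/(-150 + 6057586) = 1/6057436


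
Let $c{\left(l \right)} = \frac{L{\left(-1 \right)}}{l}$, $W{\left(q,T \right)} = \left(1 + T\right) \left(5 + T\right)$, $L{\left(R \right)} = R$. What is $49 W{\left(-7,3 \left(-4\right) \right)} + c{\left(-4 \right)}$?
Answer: $\frac{15093}{4} \approx 3773.3$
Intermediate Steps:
$c{\left(l \right)} = - \frac{1}{l}$
$49 W{\left(-7,3 \left(-4\right) \right)} + c{\left(-4 \right)} = 49 \left(5 + \left(3 \left(-4\right)\right)^{2} + 6 \cdot 3 \left(-4\right)\right) - \frac{1}{-4} = 49 \left(5 + \left(-12\right)^{2} + 6 \left(-12\right)\right) - - \frac{1}{4} = 49 \left(5 + 144 - 72\right) + \frac{1}{4} = 49 \cdot 77 + \frac{1}{4} = 3773 + \frac{1}{4} = \frac{15093}{4}$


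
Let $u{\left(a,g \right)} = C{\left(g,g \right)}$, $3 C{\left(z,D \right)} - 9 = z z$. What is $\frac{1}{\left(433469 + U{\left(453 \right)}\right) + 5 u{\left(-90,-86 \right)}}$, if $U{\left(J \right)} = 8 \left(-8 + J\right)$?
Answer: $\frac{3}{1348112} \approx 2.2253 \cdot 10^{-6}$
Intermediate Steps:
$C{\left(z,D \right)} = 3 + \frac{z^{2}}{3}$ ($C{\left(z,D \right)} = 3 + \frac{z z}{3} = 3 + \frac{z^{2}}{3}$)
$u{\left(a,g \right)} = 3 + \frac{g^{2}}{3}$
$U{\left(J \right)} = -64 + 8 J$
$\frac{1}{\left(433469 + U{\left(453 \right)}\right) + 5 u{\left(-90,-86 \right)}} = \frac{1}{\left(433469 + \left(-64 + 8 \cdot 453\right)\right) + 5 \left(3 + \frac{\left(-86\right)^{2}}{3}\right)} = \frac{1}{\left(433469 + \left(-64 + 3624\right)\right) + 5 \left(3 + \frac{1}{3} \cdot 7396\right)} = \frac{1}{\left(433469 + 3560\right) + 5 \left(3 + \frac{7396}{3}\right)} = \frac{1}{437029 + 5 \cdot \frac{7405}{3}} = \frac{1}{437029 + \frac{37025}{3}} = \frac{1}{\frac{1348112}{3}} = \frac{3}{1348112}$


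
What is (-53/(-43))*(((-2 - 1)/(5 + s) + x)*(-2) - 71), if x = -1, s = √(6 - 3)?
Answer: -39432/473 - 159*√3/473 ≈ -83.948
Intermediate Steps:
s = √3 ≈ 1.7320
(-53/(-43))*(((-2 - 1)/(5 + s) + x)*(-2) - 71) = (-53/(-43))*(((-2 - 1)/(5 + √3) - 1)*(-2) - 71) = (-53*(-1/43))*((-3/(5 + √3) - 1)*(-2) - 71) = 53*((-1 - 3/(5 + √3))*(-2) - 71)/43 = 53*((2 + 6/(5 + √3)) - 71)/43 = 53*(-69 + 6/(5 + √3))/43 = -3657/43 + 318/(43*(5 + √3))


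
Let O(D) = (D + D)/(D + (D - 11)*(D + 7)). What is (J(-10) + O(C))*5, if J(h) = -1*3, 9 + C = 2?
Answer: -5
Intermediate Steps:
C = -7 (C = -9 + 2 = -7)
O(D) = 2*D/(D + (-11 + D)*(7 + D)) (O(D) = (2*D)/(D + (-11 + D)*(7 + D)) = 2*D/(D + (-11 + D)*(7 + D)))
J(h) = -3
(J(-10) + O(C))*5 = (-3 + 2*(-7)/(-77 + (-7)**2 - 3*(-7)))*5 = (-3 + 2*(-7)/(-77 + 49 + 21))*5 = (-3 + 2*(-7)/(-7))*5 = (-3 + 2*(-7)*(-1/7))*5 = (-3 + 2)*5 = -1*5 = -5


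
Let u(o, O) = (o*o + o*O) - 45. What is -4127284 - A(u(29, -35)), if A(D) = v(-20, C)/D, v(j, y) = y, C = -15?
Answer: -301291737/73 ≈ -4.1273e+6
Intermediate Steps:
u(o, O) = -45 + o**2 + O*o (u(o, O) = (o**2 + O*o) - 45 = -45 + o**2 + O*o)
A(D) = -15/D
-4127284 - A(u(29, -35)) = -4127284 - (-15)/(-45 + 29**2 - 35*29) = -4127284 - (-15)/(-45 + 841 - 1015) = -4127284 - (-15)/(-219) = -4127284 - (-15)*(-1)/219 = -4127284 - 1*5/73 = -4127284 - 5/73 = -301291737/73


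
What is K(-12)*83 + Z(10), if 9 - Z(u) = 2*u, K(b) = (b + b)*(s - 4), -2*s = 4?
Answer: 11941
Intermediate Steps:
s = -2 (s = -1/2*4 = -2)
K(b) = -12*b (K(b) = (b + b)*(-2 - 4) = (2*b)*(-6) = -12*b)
Z(u) = 9 - 2*u
K(-12)*83 + Z(10) = -12*(-12)*83 + (9 - 2*10) = 144*83 + (9 - 20) = 11952 - 11 = 11941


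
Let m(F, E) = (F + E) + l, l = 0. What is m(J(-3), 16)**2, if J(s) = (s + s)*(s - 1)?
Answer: 1600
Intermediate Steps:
J(s) = 2*s*(-1 + s) (J(s) = (2*s)*(-1 + s) = 2*s*(-1 + s))
m(F, E) = E + F (m(F, E) = (F + E) + 0 = (E + F) + 0 = E + F)
m(J(-3), 16)**2 = (16 + 2*(-3)*(-1 - 3))**2 = (16 + 2*(-3)*(-4))**2 = (16 + 24)**2 = 40**2 = 1600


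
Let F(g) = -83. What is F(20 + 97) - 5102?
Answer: -5185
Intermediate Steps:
F(20 + 97) - 5102 = -83 - 5102 = -5185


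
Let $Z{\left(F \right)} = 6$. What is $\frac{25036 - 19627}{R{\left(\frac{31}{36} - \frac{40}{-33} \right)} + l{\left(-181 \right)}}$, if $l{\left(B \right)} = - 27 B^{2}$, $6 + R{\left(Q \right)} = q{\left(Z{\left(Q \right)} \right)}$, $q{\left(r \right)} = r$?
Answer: $- \frac{601}{98283} \approx -0.006115$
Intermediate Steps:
$R{\left(Q \right)} = 0$ ($R{\left(Q \right)} = -6 + 6 = 0$)
$\frac{25036 - 19627}{R{\left(\frac{31}{36} - \frac{40}{-33} \right)} + l{\left(-181 \right)}} = \frac{25036 - 19627}{0 - 27 \left(-181\right)^{2}} = \frac{5409}{0 - 884547} = \frac{5409}{-884547} = 5409 \left(- \frac{1}{884547}\right) = - \frac{601}{98283}$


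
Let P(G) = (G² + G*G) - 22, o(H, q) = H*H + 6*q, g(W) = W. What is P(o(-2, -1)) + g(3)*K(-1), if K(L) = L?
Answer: -17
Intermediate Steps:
o(H, q) = H² + 6*q
P(G) = -22 + 2*G² (P(G) = (G² + G²) - 22 = 2*G² - 22 = -22 + 2*G²)
P(o(-2, -1)) + g(3)*K(-1) = (-22 + 2*((-2)² + 6*(-1))²) + 3*(-1) = (-22 + 2*(4 - 6)²) - 3 = (-22 + 2*(-2)²) - 3 = (-22 + 2*4) - 3 = (-22 + 8) - 3 = -14 - 3 = -17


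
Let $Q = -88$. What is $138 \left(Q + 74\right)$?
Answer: $-1932$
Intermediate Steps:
$138 \left(Q + 74\right) = 138 \left(-88 + 74\right) = 138 \left(-14\right) = -1932$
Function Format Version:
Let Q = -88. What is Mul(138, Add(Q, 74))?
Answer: -1932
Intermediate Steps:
Mul(138, Add(Q, 74)) = Mul(138, Add(-88, 74)) = Mul(138, -14) = -1932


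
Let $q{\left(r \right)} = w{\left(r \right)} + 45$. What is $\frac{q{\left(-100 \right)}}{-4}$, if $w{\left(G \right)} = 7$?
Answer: $-13$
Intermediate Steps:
$q{\left(r \right)} = 52$ ($q{\left(r \right)} = 7 + 45 = 52$)
$\frac{q{\left(-100 \right)}}{-4} = \frac{1}{-4} \cdot 52 = \left(- \frac{1}{4}\right) 52 = -13$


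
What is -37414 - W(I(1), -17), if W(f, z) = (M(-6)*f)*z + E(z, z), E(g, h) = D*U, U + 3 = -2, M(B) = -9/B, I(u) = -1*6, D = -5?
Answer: -37592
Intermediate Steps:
I(u) = -6
U = -5 (U = -3 - 2 = -5)
E(g, h) = 25 (E(g, h) = -5*(-5) = 25)
W(f, z) = 25 + 3*f*z/2 (W(f, z) = ((-9/(-6))*f)*z + 25 = ((-9*(-1/6))*f)*z + 25 = (3*f/2)*z + 25 = 3*f*z/2 + 25 = 25 + 3*f*z/2)
-37414 - W(I(1), -17) = -37414 - (25 + (3/2)*(-6)*(-17)) = -37414 - (25 + 153) = -37414 - 1*178 = -37414 - 178 = -37592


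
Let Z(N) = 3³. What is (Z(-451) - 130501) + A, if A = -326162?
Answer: -456636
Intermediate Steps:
Z(N) = 27
(Z(-451) - 130501) + A = (27 - 130501) - 326162 = -130474 - 326162 = -456636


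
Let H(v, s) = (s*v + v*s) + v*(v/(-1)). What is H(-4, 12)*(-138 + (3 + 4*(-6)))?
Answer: 17808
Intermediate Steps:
H(v, s) = -v² + 2*s*v (H(v, s) = (s*v + s*v) + v*(v*(-1)) = 2*s*v + v*(-v) = 2*s*v - v² = -v² + 2*s*v)
H(-4, 12)*(-138 + (3 + 4*(-6))) = (-4*(-1*(-4) + 2*12))*(-138 + (3 + 4*(-6))) = (-4*(4 + 24))*(-138 + (3 - 24)) = (-4*28)*(-138 - 21) = -112*(-159) = 17808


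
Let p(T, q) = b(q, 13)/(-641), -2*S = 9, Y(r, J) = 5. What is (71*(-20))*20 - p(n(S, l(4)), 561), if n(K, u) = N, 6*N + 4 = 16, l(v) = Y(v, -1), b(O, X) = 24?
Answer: -18204376/641 ≈ -28400.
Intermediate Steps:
l(v) = 5
N = 2 (N = -2/3 + (1/6)*16 = -2/3 + 8/3 = 2)
S = -9/2 (S = -1/2*9 = -9/2 ≈ -4.5000)
n(K, u) = 2
p(T, q) = -24/641 (p(T, q) = 24/(-641) = 24*(-1/641) = -24/641)
(71*(-20))*20 - p(n(S, l(4)), 561) = (71*(-20))*20 - 1*(-24/641) = -1420*20 + 24/641 = -28400 + 24/641 = -18204376/641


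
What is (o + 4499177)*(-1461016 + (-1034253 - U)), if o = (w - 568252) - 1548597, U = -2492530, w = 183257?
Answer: -7027137315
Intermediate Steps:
o = -1933592 (o = (183257 - 568252) - 1548597 = -384995 - 1548597 = -1933592)
(o + 4499177)*(-1461016 + (-1034253 - U)) = (-1933592 + 4499177)*(-1461016 + (-1034253 - 1*(-2492530))) = 2565585*(-1461016 + (-1034253 + 2492530)) = 2565585*(-1461016 + 1458277) = 2565585*(-2739) = -7027137315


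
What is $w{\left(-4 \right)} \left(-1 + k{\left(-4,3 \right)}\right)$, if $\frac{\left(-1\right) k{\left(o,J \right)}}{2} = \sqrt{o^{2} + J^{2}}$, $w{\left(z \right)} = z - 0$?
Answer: $44$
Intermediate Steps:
$w{\left(z \right)} = z$ ($w{\left(z \right)} = z + 0 = z$)
$k{\left(o,J \right)} = - 2 \sqrt{J^{2} + o^{2}}$ ($k{\left(o,J \right)} = - 2 \sqrt{o^{2} + J^{2}} = - 2 \sqrt{J^{2} + o^{2}}$)
$w{\left(-4 \right)} \left(-1 + k{\left(-4,3 \right)}\right) = - 4 \left(-1 - 2 \sqrt{3^{2} + \left(-4\right)^{2}}\right) = - 4 \left(-1 - 2 \sqrt{9 + 16}\right) = - 4 \left(-1 - 2 \sqrt{25}\right) = - 4 \left(-1 - 10\right) = \left(-4\right) \left(-11\right) = 44$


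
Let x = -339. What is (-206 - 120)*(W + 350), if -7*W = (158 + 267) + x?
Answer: -770664/7 ≈ -1.1009e+5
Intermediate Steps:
W = -86/7 (W = -((158 + 267) - 339)/7 = -(425 - 339)/7 = -⅐*86 = -86/7 ≈ -12.286)
(-206 - 120)*(W + 350) = (-206 - 120)*(-86/7 + 350) = -326*2364/7 = -770664/7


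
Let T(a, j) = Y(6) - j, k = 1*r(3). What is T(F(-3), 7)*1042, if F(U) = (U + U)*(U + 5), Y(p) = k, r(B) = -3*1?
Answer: -10420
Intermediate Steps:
r(B) = -3
k = -3 (k = 1*(-3) = -3)
Y(p) = -3
F(U) = 2*U*(5 + U) (F(U) = (2*U)*(5 + U) = 2*U*(5 + U))
T(a, j) = -3 - j
T(F(-3), 7)*1042 = (-3 - 1*7)*1042 = (-3 - 7)*1042 = -10*1042 = -10420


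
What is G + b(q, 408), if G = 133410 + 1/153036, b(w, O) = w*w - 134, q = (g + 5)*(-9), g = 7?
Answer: 22181037841/153036 ≈ 1.4494e+5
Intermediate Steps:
q = -108 (q = (7 + 5)*(-9) = 12*(-9) = -108)
b(w, O) = -134 + w**2 (b(w, O) = w**2 - 134 = -134 + w**2)
G = 20416532761/153036 (G = 133410 + 1/153036 = 20416532761/153036 ≈ 1.3341e+5)
G + b(q, 408) = 20416532761/153036 + (-134 + (-108)**2) = 20416532761/153036 + (-134 + 11664) = 20416532761/153036 + 11530 = 22181037841/153036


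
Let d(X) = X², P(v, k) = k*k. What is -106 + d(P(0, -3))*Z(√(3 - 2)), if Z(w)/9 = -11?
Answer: -8125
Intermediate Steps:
P(v, k) = k²
Z(w) = -99 (Z(w) = 9*(-11) = -99)
-106 + d(P(0, -3))*Z(√(3 - 2)) = -106 + ((-3)²)²*(-99) = -106 + 9²*(-99) = -106 + 81*(-99) = -106 - 8019 = -8125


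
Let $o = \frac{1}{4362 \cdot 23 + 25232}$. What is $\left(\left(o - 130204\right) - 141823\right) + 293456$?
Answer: $\frac{2690582383}{125558} \approx 21429.0$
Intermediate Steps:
$o = \frac{1}{125558}$ ($o = \frac{1}{100326 + 25232} = \frac{1}{125558} \approx 7.9645 \cdot 10^{-6}$)
$\left(\left(o - 130204\right) - 141823\right) + 293456 = \left(\left(\frac{1}{125558} - 130204\right) - 141823\right) + 293456 = \left(- \frac{16348153831}{125558} - 141823\right) + 293456 = - \frac{34155166065}{125558} + 293456 = \frac{2690582383}{125558}$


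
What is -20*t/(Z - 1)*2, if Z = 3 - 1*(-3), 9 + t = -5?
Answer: 112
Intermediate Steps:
t = -14 (t = -9 - 5 = -14)
Z = 6 (Z = 3 + 3 = 6)
-20*t/(Z - 1)*2 = -(-280)/(6 - 1)*2 = -(-280)/5*2 = -20*(-14/5)*2 = 56*2 = 112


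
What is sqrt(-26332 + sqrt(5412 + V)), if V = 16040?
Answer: sqrt(-26332 + 2*sqrt(5363)) ≈ 161.82*I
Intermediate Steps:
sqrt(-26332 + sqrt(5412 + V)) = sqrt(-26332 + sqrt(5412 + 16040)) = sqrt(-26332 + sqrt(21452)) = sqrt(-26332 + 2*sqrt(5363))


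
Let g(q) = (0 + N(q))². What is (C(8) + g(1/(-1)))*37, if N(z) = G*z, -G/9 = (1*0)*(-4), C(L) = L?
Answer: 296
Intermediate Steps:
G = 0 (G = -9*1*0*(-4) = -0*(-4) = -9*0 = 0)
N(z) = 0 (N(z) = 0*z = 0)
g(q) = 0 (g(q) = (0 + 0)² = 0² = 0)
(C(8) + g(1/(-1)))*37 = (8 + 0)*37 = 8*37 = 296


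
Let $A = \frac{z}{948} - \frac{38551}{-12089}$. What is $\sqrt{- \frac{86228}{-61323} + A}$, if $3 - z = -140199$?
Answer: $\frac{\sqrt{2092068308306970207400494}}{117130732026} \approx 12.349$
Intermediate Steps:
$z = 140202$ ($z = 3 - -140199 = 3 + 140199 = 140202$)
$A = \frac{288574721}{1910062}$ ($A = \frac{140202}{948} - \frac{38551}{-12089} = 140202 \cdot \frac{1}{948} - - \frac{38551}{12089} = \frac{23367}{158} + \frac{38551}{12089} = \frac{288574721}{1910062} \approx 151.08$)
$\sqrt{- \frac{86228}{-61323} + A} = \sqrt{- \frac{86228}{-61323} + \frac{288574721}{1910062}} = \sqrt{\left(-86228\right) \left(- \frac{1}{61323}\right) + \frac{288574721}{1910062}} = \sqrt{\frac{86228}{61323} + \frac{288574721}{1910062}} = \sqrt{\frac{17860968442019}{117130732026}} = \frac{\sqrt{2092068308306970207400494}}{117130732026}$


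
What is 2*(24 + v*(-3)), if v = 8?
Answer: 0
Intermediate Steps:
2*(24 + v*(-3)) = 2*(24 + 8*(-3)) = 2*(24 - 24) = 2*0 = 0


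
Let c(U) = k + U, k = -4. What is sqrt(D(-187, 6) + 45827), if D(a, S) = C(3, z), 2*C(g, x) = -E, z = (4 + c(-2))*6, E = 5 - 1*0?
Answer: sqrt(183298)/2 ≈ 214.07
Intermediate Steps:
c(U) = -4 + U
E = 5 (E = 5 + 0 = 5)
z = -12 (z = (4 + (-4 - 2))*6 = (4 - 6)*6 = -2*6 = -12)
C(g, x) = -5/2 (C(g, x) = (-1*5)/2 = (1/2)*(-5) = -5/2)
D(a, S) = -5/2
sqrt(D(-187, 6) + 45827) = sqrt(-5/2 + 45827) = sqrt(91649/2) = sqrt(183298)/2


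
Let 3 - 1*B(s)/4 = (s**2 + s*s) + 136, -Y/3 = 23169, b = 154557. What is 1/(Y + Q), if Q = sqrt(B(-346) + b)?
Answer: -23169/1610675584 - I*sqrt(803703)/4832026752 ≈ -1.4385e-5 - 1.8553e-7*I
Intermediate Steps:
Y = -69507 (Y = -3*23169 = -69507)
B(s) = -532 - 8*s**2 (B(s) = 12 - 4*((s**2 + s*s) + 136) = 12 - 4*((s**2 + s**2) + 136) = 12 - 4*(2*s**2 + 136) = 12 - 4*(136 + 2*s**2) = 12 + (-544 - 8*s**2) = -532 - 8*s**2)
Q = I*sqrt(803703) (Q = sqrt((-532 - 8*(-346)**2) + 154557) = sqrt((-532 - 8*119716) + 154557) = sqrt((-532 - 957728) + 154557) = sqrt(-958260 + 154557) = sqrt(-803703) = I*sqrt(803703) ≈ 896.5*I)
1/(Y + Q) = 1/(-69507 + I*sqrt(803703))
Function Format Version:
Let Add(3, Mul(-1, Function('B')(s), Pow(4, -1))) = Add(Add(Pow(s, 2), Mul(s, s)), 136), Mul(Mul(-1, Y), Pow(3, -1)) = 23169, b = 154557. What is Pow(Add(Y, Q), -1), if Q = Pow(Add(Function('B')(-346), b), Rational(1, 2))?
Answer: Add(Rational(-23169, 1610675584), Mul(Rational(-1, 4832026752), I, Pow(803703, Rational(1, 2)))) ≈ Add(-1.4385e-5, Mul(-1.8553e-7, I))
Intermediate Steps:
Y = -69507 (Y = Mul(-3, 23169) = -69507)
Function('B')(s) = Add(-532, Mul(-8, Pow(s, 2))) (Function('B')(s) = Add(12, Mul(-4, Add(Add(Pow(s, 2), Mul(s, s)), 136))) = Add(12, Mul(-4, Add(Add(Pow(s, 2), Pow(s, 2)), 136))) = Add(12, Mul(-4, Add(Mul(2, Pow(s, 2)), 136))) = Add(12, Mul(-4, Add(136, Mul(2, Pow(s, 2))))) = Add(12, Add(-544, Mul(-8, Pow(s, 2)))) = Add(-532, Mul(-8, Pow(s, 2))))
Q = Mul(I, Pow(803703, Rational(1, 2))) (Q = Pow(Add(Add(-532, Mul(-8, Pow(-346, 2))), 154557), Rational(1, 2)) = Pow(Add(Add(-532, Mul(-8, 119716)), 154557), Rational(1, 2)) = Pow(Add(Add(-532, -957728), 154557), Rational(1, 2)) = Pow(Add(-958260, 154557), Rational(1, 2)) = Pow(-803703, Rational(1, 2)) = Mul(I, Pow(803703, Rational(1, 2))) ≈ Mul(896.50, I))
Pow(Add(Y, Q), -1) = Pow(Add(-69507, Mul(I, Pow(803703, Rational(1, 2)))), -1)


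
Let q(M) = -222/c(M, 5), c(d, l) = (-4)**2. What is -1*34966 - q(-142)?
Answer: -279617/8 ≈ -34952.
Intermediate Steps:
c(d, l) = 16
q(M) = -111/8 (q(M) = -222/16 = -222*1/16 = -111/8)
-1*34966 - q(-142) = -1*34966 - 1*(-111/8) = -34966 + 111/8 = -279617/8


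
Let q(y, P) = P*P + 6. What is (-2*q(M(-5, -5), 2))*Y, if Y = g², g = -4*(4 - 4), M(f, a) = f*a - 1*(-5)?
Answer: 0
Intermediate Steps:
M(f, a) = 5 + a*f (M(f, a) = a*f + 5 = 5 + a*f)
g = 0 (g = -4*0 = 0)
Y = 0 (Y = 0² = 0)
q(y, P) = 6 + P² (q(y, P) = P² + 6 = 6 + P²)
(-2*q(M(-5, -5), 2))*Y = -2*(6 + 2²)*0 = -2*(6 + 4)*0 = -2*10*0 = -20*0 = 0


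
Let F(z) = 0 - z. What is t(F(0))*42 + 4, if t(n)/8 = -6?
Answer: -2012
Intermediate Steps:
F(z) = -z
t(n) = -48 (t(n) = 8*(-6) = -48)
t(F(0))*42 + 4 = -48*42 + 4 = -2016 + 4 = -2012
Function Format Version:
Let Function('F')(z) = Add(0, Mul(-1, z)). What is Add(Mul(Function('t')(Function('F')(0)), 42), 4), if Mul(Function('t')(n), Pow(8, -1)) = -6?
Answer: -2012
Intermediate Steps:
Function('F')(z) = Mul(-1, z)
Function('t')(n) = -48 (Function('t')(n) = Mul(8, -6) = -48)
Add(Mul(Function('t')(Function('F')(0)), 42), 4) = Add(Mul(-48, 42), 4) = Add(-2016, 4) = -2012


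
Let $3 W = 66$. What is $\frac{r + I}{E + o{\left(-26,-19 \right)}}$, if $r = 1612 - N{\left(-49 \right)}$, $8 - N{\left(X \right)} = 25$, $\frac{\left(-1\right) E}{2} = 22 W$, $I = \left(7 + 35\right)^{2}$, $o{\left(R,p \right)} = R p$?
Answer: $- \frac{1131}{158} \approx -7.1582$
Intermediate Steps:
$W = 22$ ($W = \frac{1}{3} \cdot 66 = 22$)
$I = 1764$ ($I = 42^{2} = 1764$)
$E = -968$ ($E = - 2 \cdot 22 \cdot 22 = \left(-2\right) 484 = -968$)
$N{\left(X \right)} = -17$ ($N{\left(X \right)} = 8 - 25 = -17$)
$r = 1629$ ($r = 1612 - -17 = 1612 + 17 = 1629$)
$\frac{r + I}{E + o{\left(-26,-19 \right)}} = \frac{1629 + 1764}{-968 - -494} = \frac{3393}{-968 + 494} = \frac{3393}{-474} = 3393 \left(- \frac{1}{474}\right) = - \frac{1131}{158}$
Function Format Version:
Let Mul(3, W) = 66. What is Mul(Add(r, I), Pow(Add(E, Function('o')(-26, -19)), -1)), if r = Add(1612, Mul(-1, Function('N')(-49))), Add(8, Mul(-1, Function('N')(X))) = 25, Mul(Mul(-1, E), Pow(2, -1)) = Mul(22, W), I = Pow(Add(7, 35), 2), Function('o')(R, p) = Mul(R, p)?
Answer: Rational(-1131, 158) ≈ -7.1582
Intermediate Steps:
W = 22 (W = Mul(Rational(1, 3), 66) = 22)
I = 1764 (I = Pow(42, 2) = 1764)
E = -968 (E = Mul(-2, Mul(22, 22)) = Mul(-2, 484) = -968)
Function('N')(X) = -17 (Function('N')(X) = Add(8, Mul(-1, 25)) = Add(8, -25) = -17)
r = 1629 (r = Add(1612, Mul(-1, -17)) = Add(1612, 17) = 1629)
Mul(Add(r, I), Pow(Add(E, Function('o')(-26, -19)), -1)) = Mul(Add(1629, 1764), Pow(Add(-968, Mul(-26, -19)), -1)) = Mul(3393, Pow(Add(-968, 494), -1)) = Mul(3393, Pow(-474, -1)) = Mul(3393, Rational(-1, 474)) = Rational(-1131, 158)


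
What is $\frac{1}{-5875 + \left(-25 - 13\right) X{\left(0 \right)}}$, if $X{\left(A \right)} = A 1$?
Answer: $- \frac{1}{5875} \approx -0.00017021$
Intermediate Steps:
$X{\left(A \right)} = A$
$\frac{1}{-5875 + \left(-25 - 13\right) X{\left(0 \right)}} = \frac{1}{-5875 + \left(-25 - 13\right) 0} = \frac{1}{-5875 - 0} = \frac{1}{-5875 + 0} = \frac{1}{-5875} = - \frac{1}{5875}$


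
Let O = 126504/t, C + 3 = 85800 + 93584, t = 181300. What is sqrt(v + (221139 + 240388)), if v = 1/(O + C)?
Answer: sqrt(622634123658782985979998)/1161496493 ≈ 679.36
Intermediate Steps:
C = 179381 (C = -3 + (85800 + 93584) = -3 + 179384 = 179381)
O = 4518/6475 (O = 126504/181300 = 126504*(1/181300) = 4518/6475 ≈ 0.69776)
v = 6475/1161496493 (v = 1/(4518/6475 + 179381) = 1/(1161496493/6475) = 6475/1161496493 ≈ 5.5747e-6)
sqrt(v + (221139 + 240388)) = sqrt(6475/1161496493 + (221139 + 240388)) = sqrt(6475/1161496493 + 461527) = sqrt(536061991931286/1161496493) = sqrt(622634123658782985979998)/1161496493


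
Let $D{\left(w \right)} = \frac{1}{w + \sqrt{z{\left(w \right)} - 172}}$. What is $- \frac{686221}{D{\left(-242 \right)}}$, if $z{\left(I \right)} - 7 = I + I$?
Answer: $166065482 - 686221 i \sqrt{649} \approx 1.6607 \cdot 10^{8} - 1.7482 \cdot 10^{7} i$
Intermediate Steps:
$z{\left(I \right)} = 7 + 2 I$ ($z{\left(I \right)} = 7 + \left(I + I\right) = 7 + 2 I$)
$D{\left(w \right)} = \frac{1}{w + \sqrt{-165 + 2 w}}$ ($D{\left(w \right)} = \frac{1}{w + \sqrt{\left(7 + 2 w\right) - 172}} = \frac{1}{w + \sqrt{-165 + 2 w}}$)
$- \frac{686221}{D{\left(-242 \right)}} = - \frac{686221}{\frac{1}{-242 + \sqrt{-165 + 2 \left(-242\right)}}} = - \frac{686221}{\frac{1}{-242 + \sqrt{-165 - 484}}} = - \frac{686221}{\frac{1}{-242 + \sqrt{-649}}} = - \frac{686221}{\frac{1}{-242 + i \sqrt{649}}} = - 686221 \left(-242 + i \sqrt{649}\right) = 166065482 - 686221 i \sqrt{649}$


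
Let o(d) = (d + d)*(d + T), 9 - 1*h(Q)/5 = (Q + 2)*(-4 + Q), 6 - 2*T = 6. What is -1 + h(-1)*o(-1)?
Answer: 139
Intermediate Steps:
T = 0 (T = 3 - ½*6 = 3 - 3 = 0)
h(Q) = 45 - 5*(-4 + Q)*(2 + Q) (h(Q) = 45 - 5*(Q + 2)*(-4 + Q) = 45 - 5*(2 + Q)*(-4 + Q) = 45 - 5*(-4 + Q)*(2 + Q))
o(d) = 2*d² (o(d) = (d + d)*(d + 0) = (2*d)*d = 2*d²)
-1 + h(-1)*o(-1) = -1 + (85 - 5*(-1)² + 10*(-1))*(2*(-1)²) = -1 + (85 - 5*1 - 10)*(2*1) = -1 + (85 - 5 - 10)*2 = -1 + 70*2 = -1 + 140 = 139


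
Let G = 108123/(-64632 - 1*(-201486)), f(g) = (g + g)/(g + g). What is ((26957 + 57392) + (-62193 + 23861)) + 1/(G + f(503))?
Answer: 3757747821/81659 ≈ 46018.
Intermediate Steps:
f(g) = 1 (f(g) = (2*g)/((2*g)) = (2*g)*(1/(2*g)) = 1)
G = 36041/45618 (G = 108123/(-64632 + 201486) = 108123/136854 = 108123*(1/136854) = 36041/45618 ≈ 0.79006)
((26957 + 57392) + (-62193 + 23861)) + 1/(G + f(503)) = ((26957 + 57392) + (-62193 + 23861)) + 1/(36041/45618 + 1) = (84349 - 38332) + 1/(81659/45618) = 46017 + 45618/81659 = 3757747821/81659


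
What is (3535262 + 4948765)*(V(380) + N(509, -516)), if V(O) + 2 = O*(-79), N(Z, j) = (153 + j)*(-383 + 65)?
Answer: 724637714124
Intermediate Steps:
N(Z, j) = -48654 - 318*j (N(Z, j) = (153 + j)*(-318) = -48654 - 318*j)
V(O) = -2 - 79*O (V(O) = -2 + O*(-79) = -2 - 79*O)
(3535262 + 4948765)*(V(380) + N(509, -516)) = (3535262 + 4948765)*((-2 - 79*380) + (-48654 - 318*(-516))) = 8484027*((-2 - 30020) + (-48654 + 164088)) = 8484027*(-30022 + 115434) = 8484027*85412 = 724637714124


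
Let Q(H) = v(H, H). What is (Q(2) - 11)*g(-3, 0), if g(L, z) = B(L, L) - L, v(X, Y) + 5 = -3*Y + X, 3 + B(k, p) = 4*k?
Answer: 240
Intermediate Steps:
B(k, p) = -3 + 4*k
v(X, Y) = -5 + X - 3*Y (v(X, Y) = -5 + (-3*Y + X) = -5 + (X - 3*Y) = -5 + X - 3*Y)
g(L, z) = -3 + 3*L (g(L, z) = (-3 + 4*L) - L = -3 + 3*L)
Q(H) = -5 - 2*H (Q(H) = -5 + H - 3*H = -5 - 2*H)
(Q(2) - 11)*g(-3, 0) = ((-5 - 2*2) - 11)*(-3 + 3*(-3)) = ((-5 - 4) - 11)*(-3 - 9) = (-9 - 11)*(-12) = -20*(-12) = 240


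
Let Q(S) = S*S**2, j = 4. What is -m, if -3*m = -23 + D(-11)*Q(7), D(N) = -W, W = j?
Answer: -465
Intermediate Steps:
Q(S) = S**3
W = 4
D(N) = -4 (D(N) = -1*4 = -4)
m = 465 (m = -(-23 - 4*7**3)/3 = -(-23 - 4*343)/3 = -(-23 - 1372)/3 = -1/3*(-1395) = 465)
-m = -1*465 = -465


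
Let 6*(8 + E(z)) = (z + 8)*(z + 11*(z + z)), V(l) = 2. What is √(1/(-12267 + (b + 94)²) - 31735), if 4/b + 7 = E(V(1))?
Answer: 3*I*√48275925204793333790/117008471 ≈ 178.14*I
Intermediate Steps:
E(z) = -8 + 23*z*(8 + z)/6 (E(z) = -8 + ((z + 8)*(z + 11*(z + z)))/6 = -8 + ((8 + z)*(z + 11*(2*z)))/6 = -8 + ((8 + z)*(z + 22*z))/6 = -8 + ((8 + z)*(23*z))/6 = -8 + (23*z*(8 + z))/6 = -8 + 23*z*(8 + z)/6)
b = 12/185 (b = 4/(-7 + (-8 + (23/6)*2² + (92/3)*2)) = 4/(-7 + (-8 + (23/6)*4 + 184/3)) = 4/(-7 + (-8 + 46/3 + 184/3)) = 4/(-7 + 206/3) = 4/(185/3) = 4*(3/185) = 12/185 ≈ 0.064865)
√(1/(-12267 + (b + 94)²) - 31735) = √(1/(-12267 + (12/185 + 94)²) - 31735) = √(1/(-12267 + (17402/185)²) - 31735) = √(1/(-12267 + 302829604/34225) - 31735) = √(1/(-117008471/34225) - 31735) = √(-34225/117008471 - 31735) = √(-3713263861410/117008471) = 3*I*√48275925204793333790/117008471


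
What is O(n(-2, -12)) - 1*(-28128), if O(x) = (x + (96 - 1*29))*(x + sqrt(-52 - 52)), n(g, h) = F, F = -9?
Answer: 27606 + 116*I*sqrt(26) ≈ 27606.0 + 591.49*I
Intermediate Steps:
n(g, h) = -9
O(x) = (67 + x)*(x + 2*I*sqrt(26)) (O(x) = (x + (96 - 29))*(x + sqrt(-104)) = (x + 67)*(x + 2*I*sqrt(26)) = (67 + x)*(x + 2*I*sqrt(26)))
O(n(-2, -12)) - 1*(-28128) = ((-9)**2 + 67*(-9) + 134*I*sqrt(26) + 2*I*(-9)*sqrt(26)) - 1*(-28128) = (81 - 603 + 134*I*sqrt(26) - 18*I*sqrt(26)) + 28128 = (-522 + 116*I*sqrt(26)) + 28128 = 27606 + 116*I*sqrt(26)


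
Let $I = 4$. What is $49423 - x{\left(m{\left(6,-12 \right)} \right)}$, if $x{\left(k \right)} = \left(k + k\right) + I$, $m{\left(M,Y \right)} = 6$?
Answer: $49407$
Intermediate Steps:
$x{\left(k \right)} = 4 + 2 k$ ($x{\left(k \right)} = \left(k + k\right) + 4 = 2 k + 4 = 4 + 2 k$)
$49423 - x{\left(m{\left(6,-12 \right)} \right)} = 49423 - \left(4 + 2 \cdot 6\right) = 49423 - \left(4 + 12\right) = 49423 - 16 = 49407$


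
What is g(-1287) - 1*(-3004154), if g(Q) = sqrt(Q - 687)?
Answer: 3004154 + I*sqrt(1974) ≈ 3.0042e+6 + 44.43*I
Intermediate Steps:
g(Q) = sqrt(-687 + Q)
g(-1287) - 1*(-3004154) = sqrt(-687 - 1287) - 1*(-3004154) = sqrt(-1974) + 3004154 = I*sqrt(1974) + 3004154 = 3004154 + I*sqrt(1974)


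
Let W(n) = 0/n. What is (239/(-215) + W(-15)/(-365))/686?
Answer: -239/147490 ≈ -0.0016204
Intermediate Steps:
W(n) = 0
(239/(-215) + W(-15)/(-365))/686 = (239/(-215) + 0/(-365))/686 = (239*(-1/215) + 0*(-1/365))*(1/686) = (-239/215 + 0)*(1/686) = -239/215*1/686 = -239/147490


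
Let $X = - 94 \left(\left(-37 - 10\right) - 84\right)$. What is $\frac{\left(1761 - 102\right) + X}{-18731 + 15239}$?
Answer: $- \frac{13973}{3492} \approx -4.0014$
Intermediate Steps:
$X = 12314$ ($X = - 94 \left(\left(-37 - 10\right) - 84\right) = - 94 \left(-47 - 84\right) = \left(-94\right) \left(-131\right) = 12314$)
$\frac{\left(1761 - 102\right) + X}{-18731 + 15239} = \frac{\left(1761 - 102\right) + 12314}{-18731 + 15239} = \frac{1659 + 12314}{-3492} = 13973 \left(- \frac{1}{3492}\right) = - \frac{13973}{3492}$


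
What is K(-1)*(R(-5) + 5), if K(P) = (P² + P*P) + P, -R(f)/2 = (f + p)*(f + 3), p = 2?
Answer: -7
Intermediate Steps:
R(f) = -2*(2 + f)*(3 + f) (R(f) = -2*(f + 2)*(f + 3) = -2*(2 + f)*(3 + f))
K(P) = P + 2*P² (K(P) = (P² + P²) + P = 2*P² + P = P + 2*P²)
K(-1)*(R(-5) + 5) = (-(1 + 2*(-1)))*((-12 - 10*(-5) - 2*(-5)²) + 5) = (-(1 - 2))*((-12 + 50 - 2*25) + 5) = (-1*(-1))*((-12 + 50 - 50) + 5) = 1*(-12 + 5) = 1*(-7) = -7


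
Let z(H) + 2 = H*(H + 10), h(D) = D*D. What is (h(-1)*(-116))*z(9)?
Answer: -19604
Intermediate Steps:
h(D) = D**2
z(H) = -2 + H*(10 + H) (z(H) = -2 + H*(H + 10) = -2 + H*(10 + H))
(h(-1)*(-116))*z(9) = ((-1)**2*(-116))*(-2 + 9**2 + 10*9) = (1*(-116))*(-2 + 81 + 90) = -116*169 = -19604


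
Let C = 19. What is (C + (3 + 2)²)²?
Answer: 1936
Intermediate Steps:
(C + (3 + 2)²)² = (19 + (3 + 2)²)² = (19 + 5²)² = (19 + 25)² = 44² = 1936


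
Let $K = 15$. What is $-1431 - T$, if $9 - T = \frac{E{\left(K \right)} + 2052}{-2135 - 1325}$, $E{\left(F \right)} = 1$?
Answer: $- \frac{4984453}{3460} \approx -1440.6$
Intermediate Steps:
$T = \frac{33193}{3460}$ ($T = 9 - \frac{1 + 2052}{-2135 - 1325} = 9 - \frac{2053}{-3460} = 9 - 2053 \left(- \frac{1}{3460}\right) = 9 - - \frac{2053}{3460} = 9 + \frac{2053}{3460} = \frac{33193}{3460} \approx 9.5934$)
$-1431 - T = -1431 - \frac{33193}{3460} = - \frac{4984453}{3460}$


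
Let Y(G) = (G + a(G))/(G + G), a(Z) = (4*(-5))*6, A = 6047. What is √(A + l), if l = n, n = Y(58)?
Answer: √20340310/58 ≈ 77.759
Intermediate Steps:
a(Z) = -120 (a(Z) = -20*6 = -120)
Y(G) = (-120 + G)/(2*G) (Y(G) = (G - 120)/(G + G) = (-120 + G)/((2*G)) = (-120 + G)*(1/(2*G)) = (-120 + G)/(2*G))
n = -31/58 (n = (½)*(-120 + 58)/58 = (½)*(1/58)*(-62) = -31/58 ≈ -0.53448)
l = -31/58 ≈ -0.53448
√(A + l) = √(6047 - 31/58) = √(350695/58) = √20340310/58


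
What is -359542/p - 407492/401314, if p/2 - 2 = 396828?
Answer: -116924834727/79626717310 ≈ -1.4684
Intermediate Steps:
p = 793660 (p = 4 + 2*396828 = 4 + 793656 = 793660)
-359542/p - 407492/401314 = -359542/793660 - 407492/401314 = -359542*1/793660 - 407492*1/401314 = -179771/396830 - 203746/200657 = -116924834727/79626717310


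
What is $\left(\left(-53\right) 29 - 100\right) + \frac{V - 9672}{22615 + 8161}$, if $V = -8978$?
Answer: $- \frac{25199481}{15388} \approx -1637.6$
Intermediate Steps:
$\left(\left(-53\right) 29 - 100\right) + \frac{V - 9672}{22615 + 8161} = \left(\left(-53\right) 29 - 100\right) + \frac{-8978 - 9672}{22615 + 8161} = \left(-1537 - 100\right) - \frac{18650}{30776} = -1637 - \frac{9325}{15388} = - \frac{25199481}{15388}$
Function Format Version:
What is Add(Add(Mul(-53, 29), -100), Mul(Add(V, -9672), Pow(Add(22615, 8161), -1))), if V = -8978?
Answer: Rational(-25199481, 15388) ≈ -1637.6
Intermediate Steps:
Add(Add(Mul(-53, 29), -100), Mul(Add(V, -9672), Pow(Add(22615, 8161), -1))) = Add(Add(Mul(-53, 29), -100), Mul(Add(-8978, -9672), Pow(Add(22615, 8161), -1))) = Add(Add(-1537, -100), Mul(-18650, Pow(30776, -1))) = Add(-1637, Mul(-18650, Rational(1, 30776))) = Add(-1637, Rational(-9325, 15388)) = Rational(-25199481, 15388)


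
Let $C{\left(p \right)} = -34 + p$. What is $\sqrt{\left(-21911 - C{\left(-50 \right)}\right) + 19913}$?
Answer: $i \sqrt{1914} \approx 43.749 i$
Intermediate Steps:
$\sqrt{\left(-21911 - C{\left(-50 \right)}\right) + 19913} = \sqrt{\left(-21911 - \left(-34 - 50\right)\right) + 19913} = \sqrt{\left(-21911 - -84\right) + 19913} = \sqrt{\left(-21911 + 84\right) + 19913} = \sqrt{-21827 + 19913} = \sqrt{-1914} = i \sqrt{1914}$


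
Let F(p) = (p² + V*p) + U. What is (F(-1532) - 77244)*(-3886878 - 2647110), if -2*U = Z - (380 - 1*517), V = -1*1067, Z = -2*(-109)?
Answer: -25510299780042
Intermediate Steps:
Z = 218
V = -1067
U = -355/2 (U = -(218 - (380 - 1*517))/2 = -(218 - (380 - 517))/2 = -(218 - 1*(-137))/2 = -(218 + 137)/2 = -½*355 = -355/2 ≈ -177.50)
F(p) = -355/2 + p² - 1067*p (F(p) = (p² - 1067*p) - 355/2 = -355/2 + p² - 1067*p)
(F(-1532) - 77244)*(-3886878 - 2647110) = ((-355/2 + (-1532)² - 1067*(-1532)) - 77244)*(-3886878 - 2647110) = ((-355/2 + 2347024 + 1634644) - 77244)*(-6533988) = (7962981/2 - 77244)*(-6533988) = (7808493/2)*(-6533988) = -25510299780042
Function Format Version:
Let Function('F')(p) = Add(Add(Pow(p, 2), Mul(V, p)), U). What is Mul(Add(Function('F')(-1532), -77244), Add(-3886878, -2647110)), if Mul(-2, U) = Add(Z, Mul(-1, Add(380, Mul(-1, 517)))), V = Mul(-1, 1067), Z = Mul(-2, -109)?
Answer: -25510299780042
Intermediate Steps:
Z = 218
V = -1067
U = Rational(-355, 2) (U = Mul(Rational(-1, 2), Add(218, Mul(-1, Add(380, Mul(-1, 517))))) = Mul(Rational(-1, 2), Add(218, Mul(-1, Add(380, -517)))) = Mul(Rational(-1, 2), Add(218, Mul(-1, -137))) = Mul(Rational(-1, 2), Add(218, 137)) = Mul(Rational(-1, 2), 355) = Rational(-355, 2) ≈ -177.50)
Function('F')(p) = Add(Rational(-355, 2), Pow(p, 2), Mul(-1067, p)) (Function('F')(p) = Add(Add(Pow(p, 2), Mul(-1067, p)), Rational(-355, 2)) = Add(Rational(-355, 2), Pow(p, 2), Mul(-1067, p)))
Mul(Add(Function('F')(-1532), -77244), Add(-3886878, -2647110)) = Mul(Add(Add(Rational(-355, 2), Pow(-1532, 2), Mul(-1067, -1532)), -77244), Add(-3886878, -2647110)) = Mul(Add(Add(Rational(-355, 2), 2347024, 1634644), -77244), -6533988) = Mul(Add(Rational(7962981, 2), -77244), -6533988) = Mul(Rational(7808493, 2), -6533988) = -25510299780042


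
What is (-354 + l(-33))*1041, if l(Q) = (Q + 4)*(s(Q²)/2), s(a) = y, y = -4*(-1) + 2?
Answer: -459081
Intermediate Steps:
y = 6 (y = 4 + 2 = 6)
s(a) = 6
l(Q) = 12 + 3*Q (l(Q) = (Q + 4)*(6/2) = (4 + Q)*(6*(½)) = (4 + Q)*3 = 12 + 3*Q)
(-354 + l(-33))*1041 = (-354 + (12 + 3*(-33)))*1041 = (-354 + (12 - 99))*1041 = (-354 - 87)*1041 = -441*1041 = -459081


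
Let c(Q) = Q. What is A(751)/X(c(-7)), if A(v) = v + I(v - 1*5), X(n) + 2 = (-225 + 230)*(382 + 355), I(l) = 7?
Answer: 758/3683 ≈ 0.20581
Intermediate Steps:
X(n) = 3683 (X(n) = -2 + (-225 + 230)*(382 + 355) = -2 + 5*737 = -2 + 3685 = 3683)
A(v) = 7 + v (A(v) = v + 7 = 7 + v)
A(751)/X(c(-7)) = (7 + 751)/3683 = 758*(1/3683) = 758/3683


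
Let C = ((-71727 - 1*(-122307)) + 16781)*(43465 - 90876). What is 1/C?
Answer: -1/3193652371 ≈ -3.1312e-10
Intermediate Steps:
C = -3193652371 (C = ((-71727 + 122307) + 16781)*(-47411) = (50580 + 16781)*(-47411) = 67361*(-47411) = -3193652371)
1/C = 1/(-3193652371) = -1/3193652371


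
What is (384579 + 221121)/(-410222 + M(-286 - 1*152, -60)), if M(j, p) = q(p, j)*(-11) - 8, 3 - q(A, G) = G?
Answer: -605700/415081 ≈ -1.4592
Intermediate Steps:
q(A, G) = 3 - G
M(j, p) = -41 + 11*j (M(j, p) = (3 - j)*(-11) - 8 = (-33 + 11*j) - 8 = -41 + 11*j)
(384579 + 221121)/(-410222 + M(-286 - 1*152, -60)) = (384579 + 221121)/(-410222 + (-41 + 11*(-286 - 1*152))) = 605700/(-410222 + (-41 + 11*(-286 - 152))) = 605700/(-410222 + (-41 + 11*(-438))) = 605700/(-410222 + (-41 - 4818)) = 605700/(-410222 - 4859) = 605700/(-415081) = 605700*(-1/415081) = -605700/415081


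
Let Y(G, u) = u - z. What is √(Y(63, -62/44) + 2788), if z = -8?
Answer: √1352582/22 ≈ 52.864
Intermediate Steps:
Y(G, u) = 8 + u (Y(G, u) = u - 1*(-8) = u + 8 = 8 + u)
√(Y(63, -62/44) + 2788) = √((8 - 62/44) + 2788) = √((8 - 62*1/44) + 2788) = √((8 - 31/22) + 2788) = √(145/22 + 2788) = √(61481/22) = √1352582/22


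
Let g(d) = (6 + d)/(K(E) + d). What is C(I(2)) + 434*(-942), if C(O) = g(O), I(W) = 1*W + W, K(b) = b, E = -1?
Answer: -1226474/3 ≈ -4.0882e+5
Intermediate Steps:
I(W) = 2*W (I(W) = W + W = 2*W)
g(d) = (6 + d)/(-1 + d)
C(O) = (6 + O)/(-1 + O)
C(I(2)) + 434*(-942) = (6 + 2*2)/(-1 + 2*2) + 434*(-942) = (6 + 4)/(-1 + 4) - 408828 = 10/3 - 408828 = -1226474/3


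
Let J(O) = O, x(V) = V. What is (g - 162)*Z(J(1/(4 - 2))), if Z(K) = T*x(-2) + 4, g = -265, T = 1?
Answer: -854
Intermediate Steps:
Z(K) = 2 (Z(K) = 1*(-2) + 4 = -2 + 4 = 2)
(g - 162)*Z(J(1/(4 - 2))) = (-265 - 162)*2 = -427*2 = -854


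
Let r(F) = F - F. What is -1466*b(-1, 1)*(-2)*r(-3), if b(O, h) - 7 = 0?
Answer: 0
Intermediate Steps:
b(O, h) = 7 (b(O, h) = 7 + 0 = 7)
r(F) = 0
-1466*b(-1, 1)*(-2)*r(-3) = -1466*7*(-2)*0 = -(-20524)*0 = -1466*0 = 0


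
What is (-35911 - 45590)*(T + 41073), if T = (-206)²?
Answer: -6806067009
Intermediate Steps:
T = 42436
(-35911 - 45590)*(T + 41073) = (-35911 - 45590)*(42436 + 41073) = -81501*83509 = -6806067009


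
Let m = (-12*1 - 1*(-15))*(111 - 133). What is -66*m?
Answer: 4356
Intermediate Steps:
m = -66 (m = (-12 + 15)*(-22) = 3*(-22) = -66)
-66*m = -66*(-66) = 4356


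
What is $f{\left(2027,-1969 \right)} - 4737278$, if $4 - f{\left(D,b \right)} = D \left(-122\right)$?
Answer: $-4489980$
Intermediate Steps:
$f{\left(D,b \right)} = 4 + 122 D$ ($f{\left(D,b \right)} = 4 - D \left(-122\right) = 4 - - 122 D = 4 + 122 D$)
$f{\left(2027,-1969 \right)} - 4737278 = \left(4 + 122 \cdot 2027\right) - 4737278 = \left(4 + 247294\right) - 4737278 = 247298 - 4737278 = -4489980$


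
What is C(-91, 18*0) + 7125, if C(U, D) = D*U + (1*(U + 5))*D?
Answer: 7125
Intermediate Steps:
C(U, D) = D*U + D*(5 + U) (C(U, D) = D*U + (1*(5 + U))*D = D*U + (5 + U)*D = D*U + D*(5 + U))
C(-91, 18*0) + 7125 = (18*0)*(5 + 2*(-91)) + 7125 = 0*(5 - 182) + 7125 = 0*(-177) + 7125 = 0 + 7125 = 7125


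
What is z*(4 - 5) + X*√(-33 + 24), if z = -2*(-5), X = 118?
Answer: -10 + 354*I ≈ -10.0 + 354.0*I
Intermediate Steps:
z = 10
z*(4 - 5) + X*√(-33 + 24) = 10*(4 - 5) + 118*√(-33 + 24) = 10*(-1) + 118*√(-9) = -10 + 118*(3*I) = -10 + 354*I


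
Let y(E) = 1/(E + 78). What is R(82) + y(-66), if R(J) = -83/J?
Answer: -457/492 ≈ -0.92886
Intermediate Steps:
y(E) = 1/(78 + E)
R(82) + y(-66) = -83/82 + 1/(78 - 66) = -83*1/82 + 1/12 = -83/82 + 1/12 = -457/492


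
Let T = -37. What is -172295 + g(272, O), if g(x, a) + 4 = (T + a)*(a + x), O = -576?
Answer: 14053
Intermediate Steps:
g(x, a) = -4 + (-37 + a)*(a + x)
-172295 + g(272, O) = -172295 + (-4 + (-576)² - 37*(-576) - 37*272 - 576*272) = -172295 + (-4 + 331776 + 21312 - 10064 - 156672) = -172295 + 186348 = 14053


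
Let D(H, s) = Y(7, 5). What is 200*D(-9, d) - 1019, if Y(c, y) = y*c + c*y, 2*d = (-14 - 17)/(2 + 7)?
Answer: 12981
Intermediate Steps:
d = -31/18 (d = ((-14 - 17)/(2 + 7))/2 = (-31/9)/2 = (-31*⅑)/2 = (½)*(-31/9) = -31/18 ≈ -1.7222)
Y(c, y) = 2*c*y (Y(c, y) = c*y + c*y = 2*c*y)
D(H, s) = 70 (D(H, s) = 2*7*5 = 70)
200*D(-9, d) - 1019 = 200*70 - 1019 = 14000 - 1019 = 12981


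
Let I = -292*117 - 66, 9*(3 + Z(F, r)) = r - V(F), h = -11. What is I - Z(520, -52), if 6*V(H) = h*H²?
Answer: -2411173/27 ≈ -89303.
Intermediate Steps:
V(H) = -11*H²/6 (V(H) = (-11*H²)/6 = -11*H²/6)
Z(F, r) = -3 + r/9 + 11*F²/54 (Z(F, r) = -3 + (r - (-11)*F²/6)/9 = -3 + (r + 11*F²/6)/9 = -3 + (r/9 + 11*F²/54) = -3 + r/9 + 11*F²/54)
I = -34230 (I = -34164 - 66 = -34230)
I - Z(520, -52) = -34230 - (-3 + (⅑)*(-52) + (11/54)*520²) = -34230 - (-3 - 52/9 + (11/54)*270400) = -34230 - (-3 - 52/9 + 1487200/27) = -34230 - 1*1486963/27 = -34230 - 1486963/27 = -2411173/27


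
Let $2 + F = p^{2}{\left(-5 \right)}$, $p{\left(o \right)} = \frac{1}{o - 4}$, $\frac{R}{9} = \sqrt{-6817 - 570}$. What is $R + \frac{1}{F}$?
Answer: $- \frac{81}{161} + 9 i \sqrt{7387} \approx -0.50311 + 773.53 i$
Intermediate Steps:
$R = 9 i \sqrt{7387}$ ($R = 9 \sqrt{-6817 - 570} = 9 \sqrt{-7387} = 9 i \sqrt{7387} \approx 773.53 i$)
$p{\left(o \right)} = \frac{1}{-4 + o}$
$F = - \frac{161}{81}$ ($F = -2 + \left(\frac{1}{-4 - 5}\right)^{2} = -2 + \left(\frac{1}{-9}\right)^{2} = -2 + \left(- \frac{1}{9}\right)^{2} = -2 + \frac{1}{81} = - \frac{161}{81} \approx -1.9877$)
$R + \frac{1}{F} = 9 i \sqrt{7387} + \frac{1}{- \frac{161}{81}} = 9 i \sqrt{7387} - \frac{81}{161} = - \frac{81}{161} + 9 i \sqrt{7387}$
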